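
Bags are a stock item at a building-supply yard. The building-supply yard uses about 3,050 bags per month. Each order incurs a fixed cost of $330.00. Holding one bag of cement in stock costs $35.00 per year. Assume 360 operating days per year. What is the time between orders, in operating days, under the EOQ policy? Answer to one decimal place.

Annual demand D = 3,050 × 12 = 36,600.
EOQ = √(2DS/H) = √(2 × 36,600 × 330 / 35) ≈ 830.77.
Cycle time = Q*/D × 360 = 830.77 / 36,600 × 360 ≈ 8.171 days.

T ≈ 8.2 days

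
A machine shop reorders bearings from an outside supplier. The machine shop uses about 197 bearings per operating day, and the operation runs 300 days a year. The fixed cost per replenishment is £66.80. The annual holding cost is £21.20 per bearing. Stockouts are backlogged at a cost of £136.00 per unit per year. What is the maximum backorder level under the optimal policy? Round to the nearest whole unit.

Annual demand D = 197 × 300 = 59,100.
With planned backorders, Q* = √(2DS/H) · √((H+B)/B).
√(2DS/H) = √(2 × 59,100 × 66.8 / 21.2) = 610.280.
√((H+B)/B) = √((21.2+136)/136) = 1.0751.
Q* ≈ 656.124.
S* = Q* · H/(H+B) = 656.124 × 21.2/157.2 ≈ 88.485.

S* ≈ 88 bearings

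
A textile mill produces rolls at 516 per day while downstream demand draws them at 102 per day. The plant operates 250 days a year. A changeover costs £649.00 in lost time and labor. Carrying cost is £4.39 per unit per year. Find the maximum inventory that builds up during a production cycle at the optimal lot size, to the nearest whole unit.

I_max ≈ 2,460 rolls

Annual demand D = 102 × 250 = 25,500.
Production build-up factor (1 − d/p) = 1 − 102/516 = 0.8023.
Q* = √(2DS / (H(1 − d/p))) = √(2 × 25,500 × 649 / (4.39 × 0.8023)).
= √(33,099,000 / 3.5222) ≈ 3065.490.
Maximum inventory = Q*(1 − d/p) = 3065.490 × 0.8023 ≈ 2459.521.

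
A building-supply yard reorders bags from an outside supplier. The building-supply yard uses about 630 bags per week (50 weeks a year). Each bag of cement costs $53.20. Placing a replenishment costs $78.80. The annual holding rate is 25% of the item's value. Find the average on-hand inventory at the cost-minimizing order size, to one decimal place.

Annual demand D = 630 × 50 = 31,500.
Holding cost H = 0.25 × $53.20 = $13.3000 per unit per year.
The optimal lot size = √(2DS/H) = √(2 × 31,500 × 78.8 / 13.3) ≈ 610.95.
Average inventory = Q*/2 ≈ 610.95 / 2 = 305.476.

Average inventory ≈ 305.5 bags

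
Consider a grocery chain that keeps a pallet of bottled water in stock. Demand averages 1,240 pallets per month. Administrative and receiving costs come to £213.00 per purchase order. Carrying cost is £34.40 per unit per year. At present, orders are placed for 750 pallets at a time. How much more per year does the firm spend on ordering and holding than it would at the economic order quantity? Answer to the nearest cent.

Annual demand D = 1,240 × 12 = 14,880.
EOQ = √(2DS/H) = √(2 × 14,880 × 213 / 34.4) ≈ 429.27.
Cost at Q* = (D/Q*)S + (Q*/2)H = √(2DSH) ≈ £14,766.77.
Cost at Q = 750: (14,880/750)×213 + (750/2)×34.4 = £4,225.92 + £12,900.00 = £17,125.92.
Excess = £17,125.92 − £14,766.77 = £2,359.15.

Extra cost ≈ £2,359.15 per year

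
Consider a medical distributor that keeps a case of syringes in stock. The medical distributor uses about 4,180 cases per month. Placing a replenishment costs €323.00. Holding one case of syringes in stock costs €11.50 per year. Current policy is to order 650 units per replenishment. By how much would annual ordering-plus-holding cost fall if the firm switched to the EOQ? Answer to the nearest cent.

Annual demand D = 4,180 × 12 = 50,160.
EOQ = √(2DS/H) = √(2 × 50,160 × 323 / 11.5) ≈ 1678.60.
Cost at Q* = (D/Q*)S + (Q*/2)H = √(2DSH) ≈ €19,303.85.
Cost at Q = 650: (50,160/650)×323 + (650/2)×11.5 = €24,925.66 + €3,737.50 = €28,663.16.
Excess = €28,663.16 − €19,303.85 = €9,359.31.

Extra cost ≈ €9,359.31 per year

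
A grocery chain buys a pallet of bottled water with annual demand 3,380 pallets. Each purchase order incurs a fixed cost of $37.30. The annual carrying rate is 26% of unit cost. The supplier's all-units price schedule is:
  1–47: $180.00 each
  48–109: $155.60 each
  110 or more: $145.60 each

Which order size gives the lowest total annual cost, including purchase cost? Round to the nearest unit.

Holding cost per unit per year at price C is H = 0.26·C.
Evaluate total cost at each tier's feasible EOQ or, if the EOQ is below the tier, at the tier's minimum quantity.
Tier 1 ($180.00): EOQ = 73.4 exceeds tier's upper bound 47, so this tier is dominated.
EOQ at $155.60 = 78.9 (feasible in tier 2): TC = 3,380×$155.60 + (3,380/78.9)×37.3 + (78.9/2)×0.26×$155.60 = $529,121.88.
EOQ at $145.60 = 81.6 < 110, so use break Q=110: TC = 3,380×$145.60 + (3,380/110.0)×37.3 + (110.0/2)×0.26×$145.60 = $495,356.21.
Lowest total cost is $495,356.21 at Q = 110.0.

Q* ≈ 110 pallets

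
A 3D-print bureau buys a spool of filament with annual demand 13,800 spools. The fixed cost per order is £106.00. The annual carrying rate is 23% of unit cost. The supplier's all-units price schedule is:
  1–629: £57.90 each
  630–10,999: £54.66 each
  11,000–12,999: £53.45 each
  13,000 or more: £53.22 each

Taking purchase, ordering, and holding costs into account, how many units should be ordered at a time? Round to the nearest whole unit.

Q* ≈ 630 spools

Holding cost per unit per year at price C is H = 0.23·C.
Evaluate total cost at each tier's feasible EOQ or, if the EOQ is below the tier, at the tier's minimum quantity.
EOQ at £57.90 = 468.7 (feasible in tier 1): TC = 13,800×£57.90 + (13,800/468.7)×106 + (468.7/2)×0.23×£57.90 = £805,261.81.
EOQ at £54.66 = 482.4 < 630, so use break Q=630: TC = 13,800×£54.66 + (13,800/630.0)×106 + (630.0/2)×0.23×£54.66 = £760,590.02.
EOQ at £53.45 = 487.8 < 11000, so use break Q=11000: TC = 13,800×£53.45 + (13,800/11000.0)×106 + (11000.0/2)×0.23×£53.45 = £805,357.23.
EOQ at £53.22 = 488.9 < 13000, so use break Q=13000: TC = 13,800×£53.22 + (13,800/13000.0)×106 + (13000.0/2)×0.23×£53.22 = £814,112.42.
Lowest total cost is £760,590.02 at Q = 630.0.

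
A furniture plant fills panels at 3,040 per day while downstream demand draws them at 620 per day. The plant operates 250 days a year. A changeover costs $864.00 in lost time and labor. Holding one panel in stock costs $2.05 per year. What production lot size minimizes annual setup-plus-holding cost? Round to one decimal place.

Annual demand D = 620 × 250 = 155,000.
Production build-up factor (1 − d/p) = 1 − 620/3,040 = 0.7961.
Q* = √(2DS / (H(1 − d/p))) = √(2 × 155,000 × 864 / (2.05 × 0.7961)).
= √(267,840,000 / 1.6319) ≈ 12811.203.

Q* ≈ 12,811.2 panels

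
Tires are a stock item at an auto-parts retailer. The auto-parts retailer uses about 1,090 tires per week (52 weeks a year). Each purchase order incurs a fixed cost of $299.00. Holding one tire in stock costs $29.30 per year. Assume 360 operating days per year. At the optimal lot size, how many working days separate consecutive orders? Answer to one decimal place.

T ≈ 6.8 days

Annual demand D = 1,090 × 52 = 56,680.
The optimal lot size = √(2DS/H) = √(2 × 56,680 × 299 / 29.3) ≈ 1075.55.
Cycle time = Q*/D × 360 = 1075.55 / 56,680 × 360 ≈ 6.831 days.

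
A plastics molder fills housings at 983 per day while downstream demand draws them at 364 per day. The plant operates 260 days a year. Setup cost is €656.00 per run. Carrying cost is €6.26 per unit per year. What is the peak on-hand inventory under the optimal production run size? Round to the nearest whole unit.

Annual demand D = 364 × 260 = 94,640.
Production build-up factor (1 − d/p) = 1 − 364/983 = 0.6297.
Q* = √(2DS / (H(1 − d/p))) = √(2 × 94,640 × 656 / (6.26 × 0.6297)).
= √(124,167,680 / 3.942) ≈ 5612.399.
Maximum inventory = Q*(1 − d/p) = 5612.399 × 0.6297 ≈ 3534.156.

I_max ≈ 3,534 housings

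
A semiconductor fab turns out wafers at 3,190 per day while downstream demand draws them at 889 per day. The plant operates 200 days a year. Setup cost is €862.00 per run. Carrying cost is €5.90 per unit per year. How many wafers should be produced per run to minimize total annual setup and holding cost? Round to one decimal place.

Annual demand D = 889 × 200 = 177,800.
Production build-up factor (1 − d/p) = 1 − 889/3,190 = 0.7213.
Q* = √(2DS / (H(1 − d/p))) = √(2 × 177,800 × 862 / (5.9 × 0.7213)).
= √(306,527,200 / 4.2558) ≈ 8486.831.

Q* ≈ 8,486.8 wafers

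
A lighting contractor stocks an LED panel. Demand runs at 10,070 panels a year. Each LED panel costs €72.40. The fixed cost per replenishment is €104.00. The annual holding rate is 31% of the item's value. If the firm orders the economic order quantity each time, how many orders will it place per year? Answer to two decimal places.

N ≈ 32.96 orders per year

Holding cost H = 0.31 × €72.40 = €22.4440 per unit per year.
The optimal lot size = √(2DS/H) = √(2 × 10,070 × 104 / 22.444) ≈ 305.49.
Orders per year = D / Q* = 10,070 / 305.49 ≈ 32.963.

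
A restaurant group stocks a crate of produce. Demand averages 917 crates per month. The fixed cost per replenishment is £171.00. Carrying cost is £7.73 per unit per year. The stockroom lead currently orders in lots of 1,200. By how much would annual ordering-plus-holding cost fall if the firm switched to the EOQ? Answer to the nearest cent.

Extra cost ≈ £812.48 per year

Annual demand D = 917 × 12 = 11,004.
EOQ = √(2DS/H) = √(2 × 11,004 × 171 / 7.73) ≈ 697.75.
Cost at Q* = (D/Q*)S + (Q*/2)H = √(2DSH) ≈ £5,393.59.
Cost at Q = 1,200: (11,004/1,200)×171 + (1,200/2)×7.73 = £1,568.07 + £4,638.00 = £6,206.07.
Excess = £6,206.07 − £5,393.59 = £812.48.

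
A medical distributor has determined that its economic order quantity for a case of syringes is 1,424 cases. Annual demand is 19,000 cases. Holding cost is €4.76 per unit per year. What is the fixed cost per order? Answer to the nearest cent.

S ≈ €254.01

Invert the EOQ relation Q*² = 2DS/H.
From Q* = √(2DS/H): S = Q*²H / (2D) = 1,424² × 4.76 / (2 × 19,000) = 254.0056.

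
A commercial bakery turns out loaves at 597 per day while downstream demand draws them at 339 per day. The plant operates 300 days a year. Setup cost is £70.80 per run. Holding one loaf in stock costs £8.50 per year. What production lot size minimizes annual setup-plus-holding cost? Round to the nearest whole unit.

Q* ≈ 1,980 loaves

Annual demand D = 339 × 300 = 101,700.
Production build-up factor (1 − d/p) = 1 − 339/597 = 0.4322.
Q* = √(2DS / (H(1 − d/p))) = √(2 × 101,700 × 70.8 / (8.5 × 0.4322)).
= √(14,400,720 / 3.6734) ≈ 1979.976.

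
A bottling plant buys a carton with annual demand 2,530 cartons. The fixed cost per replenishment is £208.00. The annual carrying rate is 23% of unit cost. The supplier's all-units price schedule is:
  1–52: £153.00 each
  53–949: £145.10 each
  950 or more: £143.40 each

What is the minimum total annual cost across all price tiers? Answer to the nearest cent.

Holding cost per unit per year at price C is H = 0.23·C.
Evaluate total cost at each tier's feasible EOQ or, if the EOQ is below the tier, at the tier's minimum quantity.
Tier 1 (£153.00): EOQ = 172.9 exceeds tier's upper bound 52, so this tier is dominated.
EOQ at £145.10 = 177.6 (feasible in tier 2): TC = 2,530×£145.10 + (2,530/177.6)×208 + (177.6/2)×0.23×£145.10 = £373,029.59.
EOQ at £143.40 = 178.6 < 950, so use break Q=950: TC = 2,530×£143.40 + (2,530/950.0)×208 + (950.0/2)×0.23×£143.40 = £379,022.39.
Lowest total cost among the candidates is at Q = 177.6.

TC* ≈ £373,029.59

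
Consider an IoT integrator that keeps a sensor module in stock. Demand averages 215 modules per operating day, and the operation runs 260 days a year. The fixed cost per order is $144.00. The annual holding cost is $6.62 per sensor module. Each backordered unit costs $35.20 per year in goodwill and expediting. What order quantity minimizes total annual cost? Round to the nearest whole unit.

Annual demand D = 215 × 260 = 55,900.
With planned backorders, Q* = √(2DS/H) · √((H+B)/B).
√(2DS/H) = √(2 × 55,900 × 144 / 6.62) = 1559.456.
√((H+B)/B) = √((6.62+35.2)/35.2) = 1.0900.
Q* ≈ 1699.784.

Q* ≈ 1,700 modules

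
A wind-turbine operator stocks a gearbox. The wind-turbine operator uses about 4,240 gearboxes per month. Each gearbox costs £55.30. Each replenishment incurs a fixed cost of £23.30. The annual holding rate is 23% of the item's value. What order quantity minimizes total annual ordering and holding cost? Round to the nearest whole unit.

Q* ≈ 432 gearboxes

Annual demand D = 4,240 × 12 = 50,880.
Holding cost H = 0.23 × £55.30 = £12.7190 per unit per year.
EOQ = √(2DS / H) = √(2 × 50,880 × 23.3 / 12.719).
= √(2,371,008 / 12.719) = √186,414.6552 ≈ 431.758.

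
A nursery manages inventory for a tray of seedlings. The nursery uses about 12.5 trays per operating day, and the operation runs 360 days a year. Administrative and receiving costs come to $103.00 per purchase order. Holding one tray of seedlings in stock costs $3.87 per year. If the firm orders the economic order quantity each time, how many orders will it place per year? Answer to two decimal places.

Annual demand D = 12.5 × 360 = 4,500.
The optimal lot size = √(2DS/H) = √(2 × 4,500 × 103 / 3.87) ≈ 489.42.
Orders per year = D / Q* = 4,500 / 489.42 ≈ 9.195.

N ≈ 9.19 orders per year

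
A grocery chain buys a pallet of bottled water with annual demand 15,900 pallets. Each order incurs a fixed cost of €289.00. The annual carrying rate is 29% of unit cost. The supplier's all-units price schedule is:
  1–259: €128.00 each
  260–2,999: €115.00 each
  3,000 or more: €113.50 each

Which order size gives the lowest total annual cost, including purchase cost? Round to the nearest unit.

Q* ≈ 525 pallets

Holding cost per unit per year at price C is H = 0.29·C.
Candidates are each tier's EOQ (if it falls in that tier) and each price-break quantity.
Tier 1 (€128.00): EOQ = 497.6 exceeds tier's upper bound 259, so this tier is dominated.
EOQ at €115.00 = 524.9 (feasible in tier 2): TC = 15,900×€115.00 + (15,900/524.9)×289 + (524.9/2)×0.29×€115.00 = €1,846,006.95.
EOQ at €113.50 = 528.4 < 3000, so use break Q=3000: TC = 15,900×€113.50 + (15,900/3000.0)×289 + (3000.0/2)×0.29×€113.50 = €1,855,554.20.
Lowest total cost is €1,846,006.95 at Q = 524.9.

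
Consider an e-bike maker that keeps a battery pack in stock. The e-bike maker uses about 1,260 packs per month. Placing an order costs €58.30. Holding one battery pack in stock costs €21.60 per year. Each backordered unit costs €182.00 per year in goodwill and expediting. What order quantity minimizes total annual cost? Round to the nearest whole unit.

Q* ≈ 302 packs

Annual demand D = 1,260 × 12 = 15,120.
With planned backorders, Q* = √(2DS/H) · √((H+B)/B).
√(2DS/H) = √(2 × 15,120 × 58.3 / 21.6) = 285.692.
√((H+B)/B) = √((21.6+182)/182) = 1.0577.
Q* ≈ 302.170.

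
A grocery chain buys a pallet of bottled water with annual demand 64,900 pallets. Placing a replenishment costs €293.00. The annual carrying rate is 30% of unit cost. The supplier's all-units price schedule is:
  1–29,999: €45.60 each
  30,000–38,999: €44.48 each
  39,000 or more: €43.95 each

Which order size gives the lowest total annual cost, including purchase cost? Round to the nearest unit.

Q* ≈ 1,667 pallets

Holding cost per unit per year at price C is H = 0.30·C.
For each price level, check whether its EOQ is feasible; otherwise the best quantity at that price is the breakpoint.
EOQ at €45.60 = 1667.4 (feasible in tier 1): TC = 64,900×€45.60 + (64,900/1667.4)×293 + (1667.4/2)×0.30×€45.60 = €2,982,249.42.
EOQ at €44.48 = 1688.2 < 30000, so use break Q=30000: TC = 64,900×€44.48 + (64,900/30000.0)×293 + (30000.0/2)×0.30×€44.48 = €3,087,545.86.
EOQ at €43.95 = 1698.4 < 39000, so use break Q=39000: TC = 64,900×€43.95 + (64,900/39000.0)×293 + (39000.0/2)×0.30×€43.95 = €3,109,950.08.
Lowest total cost is €2,982,249.42 at Q = 1667.4.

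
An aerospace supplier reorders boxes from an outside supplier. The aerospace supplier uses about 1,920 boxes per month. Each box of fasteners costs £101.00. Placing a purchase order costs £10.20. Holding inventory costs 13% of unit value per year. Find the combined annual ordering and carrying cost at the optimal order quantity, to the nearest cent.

Annual demand D = 1,920 × 12 = 23,040.
Holding cost H = 0.13 × £101.00 = £13.1300 per unit per year.
The optimal lot size = √(2DS/H) = √(2 × 23,040 × 10.2 / 13.13) ≈ 189.20.
At Q*, ordering cost (D/Q*)S equals holding cost (Q*/2)H, each = √(DSH/2).
Minimum total = √(2DSH) = √(2 × 23,040 × 10.2 × 13.13) ≈ 2484.212.

TC* ≈ £2,484.21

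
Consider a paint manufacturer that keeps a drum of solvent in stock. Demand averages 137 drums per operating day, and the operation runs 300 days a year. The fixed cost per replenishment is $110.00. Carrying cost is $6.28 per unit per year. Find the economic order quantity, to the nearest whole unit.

Annual demand D = 137 × 300 = 41,100.
EOQ = √(2DS / H) = √(2 × 41,100 × 110 / 6.28).
= √(9,042,000 / 6.28) = √1,439,808.9172 ≈ 1199.920.

Q* ≈ 1,200 drums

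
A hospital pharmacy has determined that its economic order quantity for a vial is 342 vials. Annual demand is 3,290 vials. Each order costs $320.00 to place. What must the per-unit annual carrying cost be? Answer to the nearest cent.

H ≈ $18.00

Squaring Q* = √(2DS/H) gives Q*² = 2DS/H.
From Q* = √(2DS/H): H = 2DS / Q*² = 2 × 3,290 × 320 / 342² = 18.0021.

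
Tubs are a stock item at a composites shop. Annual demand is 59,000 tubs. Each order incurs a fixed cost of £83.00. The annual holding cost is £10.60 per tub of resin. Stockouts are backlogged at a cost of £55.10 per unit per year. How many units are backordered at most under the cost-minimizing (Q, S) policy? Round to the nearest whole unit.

S* ≈ 169 tubs

With planned backorders, Q* = √(2DS/H) · √((H+B)/B).
√(2DS/H) = √(2 × 59,000 × 83 / 10.6) = 961.230.
√((H+B)/B) = √((10.6+55.1)/55.1) = 1.0920.
Q* ≈ 1049.625.
S* = Q* · H/(H+B) = 1049.625 × 10.6/65.7 ≈ 169.346.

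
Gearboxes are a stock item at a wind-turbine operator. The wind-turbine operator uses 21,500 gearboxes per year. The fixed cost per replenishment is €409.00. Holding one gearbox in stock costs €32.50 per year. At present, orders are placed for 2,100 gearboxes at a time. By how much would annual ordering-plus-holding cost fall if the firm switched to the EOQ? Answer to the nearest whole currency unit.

EOQ = √(2DS/H) = √(2 × 21,500 × 409 / 32.5) ≈ 735.62.
Cost at Q* = (D/Q*)S + (Q*/2)H = √(2DSH) ≈ €23,907.69.
Cost at Q = 2,100: (21,500/2,100)×409 + (2,100/2)×32.5 = €4,187.38 + €34,125.00 = €38,312.38.
Excess = €38,312.38 − €23,907.69 = €14,404.69.

Extra cost ≈ €14,405 per year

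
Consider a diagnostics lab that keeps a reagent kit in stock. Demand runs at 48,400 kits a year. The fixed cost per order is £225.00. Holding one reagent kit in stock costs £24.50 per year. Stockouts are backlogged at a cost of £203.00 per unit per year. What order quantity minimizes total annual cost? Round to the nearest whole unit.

With planned backorders, Q* = √(2DS/H) · √((H+B)/B).
√(2DS/H) = √(2 × 48,400 × 225 / 24.5) = 942.857.
√((H+B)/B) = √((24.5+203)/203) = 1.0586.
Q* ≈ 998.133.

Q* ≈ 998 kits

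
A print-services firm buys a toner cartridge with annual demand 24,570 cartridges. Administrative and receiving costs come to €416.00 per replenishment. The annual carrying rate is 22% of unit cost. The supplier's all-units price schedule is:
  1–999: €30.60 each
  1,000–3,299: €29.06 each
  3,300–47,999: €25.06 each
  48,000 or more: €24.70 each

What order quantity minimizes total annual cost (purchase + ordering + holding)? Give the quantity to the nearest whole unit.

Q* ≈ 3,300 cartridges

Holding cost per unit per year at price C is H = 0.22·C.
Evaluate total cost at each tier's feasible EOQ or, if the EOQ is below the tier, at the tier's minimum quantity.
Tier 1 (€30.60): EOQ = 1742.6 exceeds tier's upper bound 999, so this tier is dominated.
EOQ at €29.06 = 1788.2 (feasible in tier 2): TC = 24,570×€29.06 + (24,570/1788.2)×416 + (1788.2/2)×0.22×€29.06 = €725,436.23.
EOQ at €25.06 = 1925.6 < 3300, so use break Q=3300: TC = 24,570×€25.06 + (24,570/3300.0)×416 + (3300.0/2)×0.22×€25.06 = €627,918.29.
EOQ at €24.70 = 1939.6 < 48000, so use break Q=48000: TC = 24,570×€24.70 + (24,570/48000.0)×416 + (48000.0/2)×0.22×€24.70 = €737,507.94.
Lowest total cost is €627,918.29 at Q = 3300.0.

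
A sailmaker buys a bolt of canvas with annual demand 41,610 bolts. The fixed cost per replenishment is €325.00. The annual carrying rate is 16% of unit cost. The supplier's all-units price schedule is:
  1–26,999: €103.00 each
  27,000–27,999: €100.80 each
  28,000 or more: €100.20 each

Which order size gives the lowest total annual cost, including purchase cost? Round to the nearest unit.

Holding cost per unit per year at price C is H = 0.16·C.
Evaluate total cost at each tier's feasible EOQ or, if the EOQ is below the tier, at the tier's minimum quantity.
EOQ at €103.00 = 1281.1 (feasible in tier 1): TC = 41,610×€103.00 + (41,610/1281.1)×325 + (1281.1/2)×0.16×€103.00 = €4,306,942.23.
EOQ at €100.80 = 1295.0 < 27000, so use break Q=27000: TC = 41,610×€100.80 + (41,610/27000.0)×325 + (27000.0/2)×0.16×€100.80 = €4,412,516.86.
EOQ at €100.20 = 1298.9 < 28000, so use break Q=28000: TC = 41,610×€100.20 + (41,610/28000.0)×325 + (28000.0/2)×0.16×€100.20 = €4,394,252.97.
Lowest total cost is €4,306,942.23 at Q = 1281.1.

Q* ≈ 1,281 bolts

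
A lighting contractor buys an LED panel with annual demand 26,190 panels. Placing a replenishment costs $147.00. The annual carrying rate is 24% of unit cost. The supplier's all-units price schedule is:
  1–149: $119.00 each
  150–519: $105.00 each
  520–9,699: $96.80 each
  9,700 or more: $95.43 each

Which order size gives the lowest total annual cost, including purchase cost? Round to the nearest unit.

Holding cost per unit per year at price C is H = 0.24·C.
Candidates are each tier's EOQ (if it falls in that tier) and each price-break quantity.
Tier 1 ($119.00): EOQ = 519.2 exceeds tier's upper bound 149, so this tier is dominated.
Tier 2 ($105.00): EOQ = 552.8 exceeds tier's upper bound 519, so this tier is dominated.
EOQ at $96.80 = 575.7 (feasible in tier 3): TC = 26,190×$96.80 + (26,190/575.7)×147 + (575.7/2)×0.24×$96.80 = $2,548,566.72.
EOQ at $95.43 = 579.8 < 9700, so use break Q=9700: TC = 26,190×$95.43 + (26,190/9700.0)×147 + (9700.0/2)×0.24×$95.43 = $2,610,789.12.
Lowest total cost is $2,548,566.72 at Q = 575.7.

Q* ≈ 576 panels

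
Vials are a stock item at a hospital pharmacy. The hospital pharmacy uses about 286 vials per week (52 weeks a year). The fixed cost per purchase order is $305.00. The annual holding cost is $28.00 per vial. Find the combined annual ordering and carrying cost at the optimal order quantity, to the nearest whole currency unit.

Annual demand D = 286 × 52 = 14,872.
Q* = √(2DS/H) = √(2 × 14,872 × 305 / 28) ≈ 569.21.
At the optimum the two cost components are equal, so total cost = 2·(Q*/2)H = Q*·H.
Minimum total = √(2DSH) = √(2 × 14,872 × 305 × 28) ≈ 15937.809.

TC* ≈ $15,938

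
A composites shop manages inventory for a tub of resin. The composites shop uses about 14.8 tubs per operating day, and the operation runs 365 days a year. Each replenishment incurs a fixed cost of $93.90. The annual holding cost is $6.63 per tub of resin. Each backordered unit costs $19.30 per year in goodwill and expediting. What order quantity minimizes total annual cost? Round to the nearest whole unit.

Annual demand D = 14.8 × 365 = 5,402.
With planned backorders, Q* = √(2DS/H) · √((H+B)/B).
√(2DS/H) = √(2 × 5,402 × 93.9 / 6.63) = 391.173.
√((H+B)/B) = √((6.63+19.3)/19.3) = 1.1591.
Q* ≈ 453.410.

Q* ≈ 453 tubs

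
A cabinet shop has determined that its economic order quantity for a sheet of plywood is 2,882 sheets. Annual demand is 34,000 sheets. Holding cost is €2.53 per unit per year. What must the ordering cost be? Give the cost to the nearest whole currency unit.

S ≈ €309

The basic EOQ model gives Q* = √(2DS/H); rearrange for the unknown.
From Q* = √(2DS/H): S = Q*²H / (2D) = 2,882² × 2.53 / (2 × 34,000) = 309.0292.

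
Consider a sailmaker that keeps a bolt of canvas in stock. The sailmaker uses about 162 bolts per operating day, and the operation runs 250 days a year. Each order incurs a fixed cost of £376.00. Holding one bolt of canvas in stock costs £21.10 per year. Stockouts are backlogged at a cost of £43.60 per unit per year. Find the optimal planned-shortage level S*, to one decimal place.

Annual demand D = 162 × 250 = 40,500.
With planned backorders, Q* = √(2DS/H) · √((H+B)/B).
√(2DS/H) = √(2 × 40,500 × 376 / 21.1) = 1201.421.
√((H+B)/B) = √((21.1+43.6)/43.6) = 1.2182.
Q* ≈ 1463.538.
S* = Q* · H/(H+B) = 1463.538 × 21.1/64.7 ≈ 477.290.

S* ≈ 477.3 bolts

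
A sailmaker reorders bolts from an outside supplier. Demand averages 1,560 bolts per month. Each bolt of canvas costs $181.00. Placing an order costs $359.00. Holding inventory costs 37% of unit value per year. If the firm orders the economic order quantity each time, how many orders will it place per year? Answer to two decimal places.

Annual demand D = 1,560 × 12 = 18,720.
Holding cost H = 0.37 × $181.00 = $66.9700 per unit per year.
EOQ = √(2DS/H) = √(2 × 18,720 × 359 / 66.97) ≈ 448.00.
Orders per year = D / Q* = 18,720 / 448.00 ≈ 41.786.

N ≈ 41.79 orders per year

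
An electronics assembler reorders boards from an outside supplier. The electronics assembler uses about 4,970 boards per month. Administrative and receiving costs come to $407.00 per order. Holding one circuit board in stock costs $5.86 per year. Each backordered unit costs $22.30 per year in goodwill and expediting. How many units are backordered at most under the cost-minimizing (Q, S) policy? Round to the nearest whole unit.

S* ≈ 673 boards

Annual demand D = 4,970 × 12 = 59,640.
With planned backorders, Q* = √(2DS/H) · √((H+B)/B).
√(2DS/H) = √(2 × 59,640 × 407 / 5.86) = 2878.275.
√((H+B)/B) = √((5.86+22.3)/22.3) = 1.1237.
Q* ≈ 3234.418.
S* = Q* · H/(H+B) = 3234.418 × 5.86/28.16 ≈ 673.071.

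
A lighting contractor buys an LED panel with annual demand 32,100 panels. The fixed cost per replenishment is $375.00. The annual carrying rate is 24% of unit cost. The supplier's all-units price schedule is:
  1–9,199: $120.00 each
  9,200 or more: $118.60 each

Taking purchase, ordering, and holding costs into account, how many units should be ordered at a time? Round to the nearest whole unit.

Q* ≈ 914 panels

Holding cost per unit per year at price C is H = 0.24·C.
Evaluate total cost at each tier's feasible EOQ or, if the EOQ is below the tier, at the tier's minimum quantity.
EOQ at $120.00 = 914.3 (feasible in tier 1): TC = 32,100×$120.00 + (32,100/914.3)×375 + (914.3/2)×0.24×$120.00 = $3,878,331.73.
EOQ at $118.60 = 919.7 < 9200, so use break Q=9200: TC = 32,100×$118.60 + (32,100/9200.0)×375 + (9200.0/2)×0.24×$118.60 = $3,939,302.82.
Lowest total cost is $3,878,331.73 at Q = 914.3.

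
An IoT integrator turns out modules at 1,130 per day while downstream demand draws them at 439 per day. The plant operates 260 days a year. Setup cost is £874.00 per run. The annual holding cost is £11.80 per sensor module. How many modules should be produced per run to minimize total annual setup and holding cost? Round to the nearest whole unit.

Q* ≈ 5,258 modules

Annual demand D = 439 × 260 = 114,140.
Production build-up factor (1 − d/p) = 1 − 439/1,130 = 0.6115.
Q* = √(2DS / (H(1 − d/p))) = √(2 × 114,140 × 874 / (11.8 × 0.6115)).
= √(199,516,720 / 7.2158) ≈ 5258.342.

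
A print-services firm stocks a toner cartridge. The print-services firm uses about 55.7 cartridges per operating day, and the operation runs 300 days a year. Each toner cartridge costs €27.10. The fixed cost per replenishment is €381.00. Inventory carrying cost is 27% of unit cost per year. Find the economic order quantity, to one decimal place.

Annual demand D = 55.7 × 300 = 16,710.
Holding cost H = 0.27 × €27.10 = €7.3170 per unit per year.
EOQ = √(2DS / H) = √(2 × 16,710 × 381 / 7.317).
= √(12,733,020 / 7.317) = √1,740,196.802 ≈ 1319.165.

Q* ≈ 1,319.2 cartridges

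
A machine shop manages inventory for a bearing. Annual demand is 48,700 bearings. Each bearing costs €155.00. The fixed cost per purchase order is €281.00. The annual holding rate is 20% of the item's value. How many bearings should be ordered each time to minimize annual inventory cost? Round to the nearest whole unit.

Holding cost H = 0.20 × €155.00 = €31.0000 per unit per year.
EOQ = √(2DS / H) = √(2 × 48,700 × 281 / 31).
= √(27,369,400 / 31) = √882,883.871 ≈ 939.619.

Q* ≈ 940 bearings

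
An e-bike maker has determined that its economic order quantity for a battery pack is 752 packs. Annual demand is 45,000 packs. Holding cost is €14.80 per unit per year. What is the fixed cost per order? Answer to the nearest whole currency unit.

S ≈ €93

Invert the EOQ relation Q*² = 2DS/H.
From Q* = √(2DS/H): S = Q*²H / (2D) = 752² × 14.8 / (2 × 45,000) = 92.9940.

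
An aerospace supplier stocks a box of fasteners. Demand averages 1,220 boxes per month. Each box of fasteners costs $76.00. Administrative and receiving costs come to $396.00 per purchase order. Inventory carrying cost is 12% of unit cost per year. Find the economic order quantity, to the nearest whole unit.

Annual demand D = 1,220 × 12 = 14,640.
Holding cost H = 0.12 × $76.00 = $9.1200 per unit per year.
EOQ = √(2DS / H) = √(2 × 14,640 × 396 / 9.12).
= √(11,594,880 / 9.12) = √1,271,368.4211 ≈ 1127.550.

Q* ≈ 1,128 boxes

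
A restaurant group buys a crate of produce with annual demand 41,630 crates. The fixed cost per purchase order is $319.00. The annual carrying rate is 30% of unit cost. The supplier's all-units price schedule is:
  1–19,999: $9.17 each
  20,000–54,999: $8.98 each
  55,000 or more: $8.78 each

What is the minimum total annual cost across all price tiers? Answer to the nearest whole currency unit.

Holding cost per unit per year at price C is H = 0.30·C.
Evaluate total cost at each tier's feasible EOQ or, if the EOQ is below the tier, at the tier's minimum quantity.
EOQ at $9.17 = 3107.2 (feasible in tier 1): TC = 41,630×$9.17 + (41,630/3107.2)×319 + (3107.2/2)×0.30×$9.17 = $390,294.99.
EOQ at $8.98 = 3139.9 < 20000, so use break Q=20000: TC = 41,630×$8.98 + (41,630/20000.0)×319 + (20000.0/2)×0.30×$8.98 = $401,441.40.
EOQ at $8.78 = 3175.5 < 55000, so use break Q=55000: TC = 41,630×$8.78 + (41,630/55000.0)×319 + (55000.0/2)×0.30×$8.78 = $438,187.85.
Lowest total cost among the candidates is at Q = 3107.2.

TC* ≈ $390,295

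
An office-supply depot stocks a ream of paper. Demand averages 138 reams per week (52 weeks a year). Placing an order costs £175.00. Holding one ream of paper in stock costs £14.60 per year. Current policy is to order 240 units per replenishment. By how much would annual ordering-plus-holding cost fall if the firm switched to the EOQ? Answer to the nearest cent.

Extra cost ≈ £928.98 per year

Annual demand D = 138 × 52 = 7,176.
EOQ = √(2DS/H) = √(2 × 7,176 × 175 / 14.6) ≈ 414.76.
Cost at Q* = (D/Q*)S + (Q*/2)H = √(2DSH) ≈ £6,055.52.
Cost at Q = 240: (7,176/240)×175 + (240/2)×14.6 = £5,232.50 + £1,752.00 = £6,984.50.
Excess = £6,984.50 − £6,055.52 = £928.98.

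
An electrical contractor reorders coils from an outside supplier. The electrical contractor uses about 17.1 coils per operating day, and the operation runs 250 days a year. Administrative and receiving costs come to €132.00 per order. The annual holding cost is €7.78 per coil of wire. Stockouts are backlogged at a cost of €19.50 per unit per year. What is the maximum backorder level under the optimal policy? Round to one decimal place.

Annual demand D = 17.1 × 250 = 4,275.
With planned backorders, Q* = √(2DS/H) · √((H+B)/B).
√(2DS/H) = √(2 × 4,275 × 132 / 7.78) = 380.873.
√((H+B)/B) = √((7.78+19.5)/19.5) = 1.1828.
Q* ≈ 450.490.
S* = Q* · H/(H+B) = 450.490 × 7.78/27.28 ≈ 128.476.

S* ≈ 128.5 coils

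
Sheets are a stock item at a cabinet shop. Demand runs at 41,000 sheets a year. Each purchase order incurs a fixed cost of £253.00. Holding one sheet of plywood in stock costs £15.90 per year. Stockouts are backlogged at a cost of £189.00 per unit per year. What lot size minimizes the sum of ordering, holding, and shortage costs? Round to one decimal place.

With planned backorders, Q* = √(2DS/H) · √((H+B)/B).
√(2DS/H) = √(2 × 41,000 × 253 / 15.9) = 1142.270.
√((H+B)/B) = √((15.9+189)/189) = 1.0412.
Q* ≈ 1189.347.

Q* ≈ 1,189.3 sheets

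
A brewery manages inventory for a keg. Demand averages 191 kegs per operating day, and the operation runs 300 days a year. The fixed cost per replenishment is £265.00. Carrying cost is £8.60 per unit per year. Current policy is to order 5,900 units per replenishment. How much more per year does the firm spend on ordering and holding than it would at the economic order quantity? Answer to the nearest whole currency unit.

Extra cost ≈ £11,783 per year

Annual demand D = 191 × 300 = 57,300.
EOQ = √(2DS/H) = √(2 × 57,300 × 265 / 8.6) ≈ 1879.17.
Cost at Q* = (D/Q*)S + (Q*/2)H = √(2DSH) ≈ £16,160.86.
Cost at Q = 5,900: (57,300/5,900)×265 + (5,900/2)×8.6 = £2,573.64 + £25,370.00 = £27,943.64.
Excess = £27,943.64 − £16,160.86 = £11,782.78.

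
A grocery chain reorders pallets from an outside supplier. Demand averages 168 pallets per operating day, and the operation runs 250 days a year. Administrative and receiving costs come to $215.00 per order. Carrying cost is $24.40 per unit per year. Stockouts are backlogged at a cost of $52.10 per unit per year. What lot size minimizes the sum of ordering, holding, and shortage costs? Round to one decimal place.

Q* ≈ 1,042.5 pallets

Annual demand D = 168 × 250 = 42,000.
With planned backorders, Q* = √(2DS/H) · √((H+B)/B).
√(2DS/H) = √(2 × 42,000 × 215 / 24.4) = 860.328.
√((H+B)/B) = √((24.4+52.1)/52.1) = 1.2117.
Q* ≈ 1042.499.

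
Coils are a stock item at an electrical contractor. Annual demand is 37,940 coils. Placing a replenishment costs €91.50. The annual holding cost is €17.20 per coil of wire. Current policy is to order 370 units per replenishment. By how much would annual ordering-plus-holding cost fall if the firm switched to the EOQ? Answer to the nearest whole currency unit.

Extra cost ≈ €1,637 per year

EOQ = √(2DS/H) = √(2 × 37,940 × 91.5 / 17.2) ≈ 635.35.
Cost at Q* = (D/Q*)S + (Q*/2)H = √(2DSH) ≈ €10,927.94.
Cost at Q = 370: (37,940/370)×91.5 + (370/2)×17.2 = €9,382.46 + €3,182.00 = €12,564.46.
Excess = €12,564.46 − €10,927.94 = €1,636.52.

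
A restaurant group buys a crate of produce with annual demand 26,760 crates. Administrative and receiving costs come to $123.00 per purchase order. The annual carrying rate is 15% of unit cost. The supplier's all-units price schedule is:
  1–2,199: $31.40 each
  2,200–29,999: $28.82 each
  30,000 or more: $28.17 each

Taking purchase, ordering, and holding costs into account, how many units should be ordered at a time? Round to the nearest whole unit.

Holding cost per unit per year at price C is H = 0.15·C.
Candidates are each tier's EOQ (if it falls in that tier) and each price-break quantity.
EOQ at $31.40 = 1182.2 (feasible in tier 1): TC = 26,760×$31.40 + (26,760/1182.2)×123 + (1182.2/2)×0.15×$31.40 = $845,832.28.
EOQ at $28.82 = 1234.0 < 2200, so use break Q=2200: TC = 26,760×$28.82 + (26,760/2200.0)×123 + (2200.0/2)×0.15×$28.82 = $777,474.63.
EOQ at $28.17 = 1248.2 < 30000, so use break Q=30000: TC = 26,760×$28.17 + (26,760/30000.0)×123 + (30000.0/2)×0.15×$28.17 = $817,321.42.
Lowest total cost is $777,474.63 at Q = 2200.0.

Q* ≈ 2,200 crates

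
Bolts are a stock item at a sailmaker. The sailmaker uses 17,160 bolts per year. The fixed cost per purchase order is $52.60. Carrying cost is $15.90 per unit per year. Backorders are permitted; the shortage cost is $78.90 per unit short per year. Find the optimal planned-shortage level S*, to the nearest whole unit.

With planned backorders, Q* = √(2DS/H) · √((H+B)/B).
√(2DS/H) = √(2 × 17,160 × 52.6 / 15.9) = 336.952.
√((H+B)/B) = √((15.9+78.9)/78.9) = 1.0961.
Q* ≈ 369.346.
S* = Q* · H/(H+B) = 369.346 × 15.9/94.8 ≈ 61.947.

S* ≈ 62 bolts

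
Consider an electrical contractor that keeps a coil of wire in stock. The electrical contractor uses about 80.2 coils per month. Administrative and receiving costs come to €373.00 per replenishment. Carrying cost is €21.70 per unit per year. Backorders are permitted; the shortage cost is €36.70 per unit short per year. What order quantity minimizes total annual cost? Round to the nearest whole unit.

Q* ≈ 229 coils

Annual demand D = 80.2 × 12 = 962.4.
With planned backorders, Q* = √(2DS/H) · √((H+B)/B).
√(2DS/H) = √(2 × 962.4 × 373 / 21.7) = 181.894.
√((H+B)/B) = √((21.7+36.7)/36.7) = 1.2615.
Q* ≈ 229.451.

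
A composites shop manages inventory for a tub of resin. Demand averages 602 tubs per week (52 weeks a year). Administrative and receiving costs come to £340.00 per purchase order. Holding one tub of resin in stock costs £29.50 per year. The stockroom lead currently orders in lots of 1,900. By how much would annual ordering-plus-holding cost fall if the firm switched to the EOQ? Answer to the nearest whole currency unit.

Annual demand D = 602 × 52 = 31,304.
EOQ = √(2DS/H) = √(2 × 31,304 × 340 / 29.5) ≈ 849.46.
Cost at Q* = (D/Q*)S + (Q*/2)H = √(2DSH) ≈ £25,059.09.
Cost at Q = 1,900: (31,304/1,900)×340 + (1,900/2)×29.5 = £5,601.77 + £28,025.00 = £33,626.77.
Excess = £33,626.77 − £25,059.09 = £8,567.67.

Extra cost ≈ £8,568 per year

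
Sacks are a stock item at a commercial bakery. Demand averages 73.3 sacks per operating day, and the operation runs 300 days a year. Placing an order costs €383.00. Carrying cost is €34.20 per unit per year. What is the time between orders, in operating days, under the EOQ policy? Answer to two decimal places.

T ≈ 9.57 days

Annual demand D = 73.3 × 300 = 21,990.
EOQ = √(2DS/H) = √(2 × 21,990 × 383 / 34.2) ≈ 701.80.
Cycle time = Q*/D × 300 = 701.80 / 21,990 × 300 ≈ 9.574 days.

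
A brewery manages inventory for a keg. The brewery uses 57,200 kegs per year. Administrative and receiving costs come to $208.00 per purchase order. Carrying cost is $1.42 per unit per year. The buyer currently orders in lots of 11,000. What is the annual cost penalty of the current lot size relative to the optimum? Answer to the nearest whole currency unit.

EOQ = √(2DS/H) = √(2 × 57,200 × 208 / 1.42) ≈ 4093.55.
Cost at Q* = (D/Q*)S + (Q*/2)H = √(2DSH) ≈ $5,812.85.
Cost at Q = 11,000: (57,200/11,000)×208 + (11,000/2)×1.42 = $1,081.60 + $7,810.00 = $8,891.60.
Excess = $8,891.60 − $5,812.85 = $3,078.75.

Extra cost ≈ $3,079 per year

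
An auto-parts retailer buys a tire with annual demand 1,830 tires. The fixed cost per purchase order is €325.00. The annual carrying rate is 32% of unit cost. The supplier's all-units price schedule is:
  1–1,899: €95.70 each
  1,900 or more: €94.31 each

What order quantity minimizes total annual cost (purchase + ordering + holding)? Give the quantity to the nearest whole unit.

Q* ≈ 197 tires

Holding cost per unit per year at price C is H = 0.32·C.
Candidates are each tier's EOQ (if it falls in that tier) and each price-break quantity.
EOQ at €95.70 = 197.1 (feasible in tier 1): TC = 1,830×€95.70 + (1,830/197.1)×325 + (197.1/2)×0.32×€95.70 = €181,166.50.
EOQ at €94.31 = 198.5 < 1900, so use break Q=1900: TC = 1,830×€94.31 + (1,830/1900.0)×325 + (1900.0/2)×0.32×€94.31 = €201,570.57.
Lowest total cost is €181,166.50 at Q = 197.1.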